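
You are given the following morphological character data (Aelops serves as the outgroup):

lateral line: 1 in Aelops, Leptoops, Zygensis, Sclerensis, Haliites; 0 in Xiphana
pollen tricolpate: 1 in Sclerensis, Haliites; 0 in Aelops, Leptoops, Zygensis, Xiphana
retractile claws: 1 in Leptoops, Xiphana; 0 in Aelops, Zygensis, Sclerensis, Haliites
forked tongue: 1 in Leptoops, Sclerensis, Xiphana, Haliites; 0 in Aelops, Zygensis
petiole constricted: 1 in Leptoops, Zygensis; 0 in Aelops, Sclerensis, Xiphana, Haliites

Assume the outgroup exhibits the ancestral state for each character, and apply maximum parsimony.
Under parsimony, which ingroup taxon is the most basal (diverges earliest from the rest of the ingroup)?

Character polarity is set by the outgroup: the derived state is whichever differs from the outgroup's state, so for lateral line the derived state is '0', and for the remaining characters it is '1'.
lateral line (derived state '0') is unique to Xiphana (autapomorphy; uninformative for grouping).
pollen tricolpate (derived state '1') is shared by Haliites and Sclerensis — a synapomorphy uniting that clade.
Only Leptoops and Xiphana show the derived state '1' for retractile claws, supporting them as a clade.
forked tongue: derived state '1' in Haliites, Leptoops, Sclerensis, and Xiphana only — synapomorphy for {Haliites, Leptoops, Sclerensis, Xiphana}.
petiole constricted (state '1') occurs in Leptoops and Zygensis but conflicts with the nesting implied by the other characters — most parsimoniously interpreted as homoplasy.
Most parsimonious ingroup topology: (((Leptoops,Xiphana),(Sclerensis,Haliites)),Zygensis).
Zygensis is sister to the clade containing all other ingroup taxa, so it is the earliest-diverging (most basal) ingroup lineage.

Zygensis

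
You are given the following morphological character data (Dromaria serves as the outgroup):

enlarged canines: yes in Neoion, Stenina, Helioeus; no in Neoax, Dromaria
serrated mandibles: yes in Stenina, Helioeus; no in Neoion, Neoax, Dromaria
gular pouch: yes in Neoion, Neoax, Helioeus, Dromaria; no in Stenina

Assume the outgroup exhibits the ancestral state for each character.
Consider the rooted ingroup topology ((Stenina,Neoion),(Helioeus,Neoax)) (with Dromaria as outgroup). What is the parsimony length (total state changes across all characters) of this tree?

Map each character onto ((Stenina,Neoion),(Helioeus,Neoax)) (rooted by Dromaria) and count the minimum state changes it requires (Fitch parsimony):
enlarged canines: 2; serrated mandibles: 2; gular pouch: 1.
Total tree length = 5.

5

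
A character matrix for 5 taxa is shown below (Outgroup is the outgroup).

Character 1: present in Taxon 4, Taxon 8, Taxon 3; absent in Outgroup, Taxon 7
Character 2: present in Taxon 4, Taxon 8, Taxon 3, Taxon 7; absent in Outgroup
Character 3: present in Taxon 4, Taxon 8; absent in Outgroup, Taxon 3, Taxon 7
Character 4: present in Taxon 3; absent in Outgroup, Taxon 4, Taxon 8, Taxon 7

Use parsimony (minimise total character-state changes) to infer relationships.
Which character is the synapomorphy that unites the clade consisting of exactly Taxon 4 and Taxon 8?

The outgroup has state 'absent' for every character, so 'present' is the derived state throughout.
Only Taxon 3, Taxon 4, and Taxon 8 show the derived state 'present' for Character 1, supporting them as a clade.
All ingroup taxa share the derived state 'present' for Character 2; it defines the ingroup but does not resolve relationships within it.
Character 3 (derived state 'present') is shared by Taxon 4 and Taxon 8 — a synapomorphy uniting that clade.
Character 4 (derived state 'present') is unique to Taxon 3 (autapomorphy; uninformative for grouping).
Most parsimonious ingroup topology: (((Taxon 4,Taxon 8),Taxon 3),Taxon 7).
The clade {Taxon 4, Taxon 8} is supported by Character 3: its derived state 'present' occurs in exactly those taxa and in no other taxon (including the outgroup).

Character 3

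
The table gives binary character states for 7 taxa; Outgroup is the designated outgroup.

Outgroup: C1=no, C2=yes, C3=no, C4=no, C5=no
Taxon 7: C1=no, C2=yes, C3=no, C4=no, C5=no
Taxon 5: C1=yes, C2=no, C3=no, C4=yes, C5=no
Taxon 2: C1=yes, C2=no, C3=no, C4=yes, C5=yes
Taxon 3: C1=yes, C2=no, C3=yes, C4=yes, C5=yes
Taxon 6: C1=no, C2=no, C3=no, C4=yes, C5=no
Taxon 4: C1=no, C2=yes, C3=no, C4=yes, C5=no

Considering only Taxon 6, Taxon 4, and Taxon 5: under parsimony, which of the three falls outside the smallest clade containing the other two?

Character polarity is set by the outgroup: the derived state is whichever differs from the outgroup's state, so for C2 the derived state is 'no', and for the remaining characters it is 'yes'.
Only Taxon 2, Taxon 3, and Taxon 5 show the derived state 'yes' for C1, supporting them as a clade.
Only Taxon 2, Taxon 3, Taxon 5, and Taxon 6 show the derived state 'no' for C2, supporting them as a clade.
C3 (derived state 'yes') is unique to Taxon 3 (autapomorphy; uninformative for grouping).
Only Taxon 2, Taxon 3, Taxon 4, Taxon 5, and Taxon 6 show the derived state 'yes' for C4, supporting them as a clade.
Only Taxon 2 and Taxon 3 show the derived state 'yes' for C5, supporting them as a clade.
Most parsimonious ingroup topology: (Taxon 7,(((Taxon 5,(Taxon 2,Taxon 3)),Taxon 6),Taxon 4)).
Taxon 6 and Taxon 5 share a more recent common ancestor with each other than either does with Taxon 4, so Taxon 4 is the least closely related of the three.

Taxon 4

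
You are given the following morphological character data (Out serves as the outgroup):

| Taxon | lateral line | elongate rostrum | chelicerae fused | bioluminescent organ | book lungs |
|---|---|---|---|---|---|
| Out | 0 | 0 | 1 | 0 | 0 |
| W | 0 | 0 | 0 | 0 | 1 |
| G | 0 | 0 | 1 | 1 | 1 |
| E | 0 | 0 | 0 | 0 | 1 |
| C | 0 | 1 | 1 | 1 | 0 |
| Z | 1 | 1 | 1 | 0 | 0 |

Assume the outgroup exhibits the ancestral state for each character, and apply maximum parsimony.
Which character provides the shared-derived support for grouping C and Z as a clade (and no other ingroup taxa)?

elongate rostrum

Character polarity is set by the outgroup: the derived state is whichever differs from the outgroup's state, so for chelicerae fused the derived state is '0', and for the remaining characters it is '1'.
lateral line: derived state '1' in Z only — an autapomorphy, so it tells us nothing about relationships among taxa.
elongate rostrum (derived state '1') is shared by C and Z — a synapomorphy uniting that clade.
chelicerae fused (derived state '0') is shared by E and W — a synapomorphy uniting that clade.
bioluminescent organ (state '1') occurs in C and G but conflicts with the nesting implied by the other characters — most parsimoniously interpreted as homoplasy.
book lungs (derived state '1') is shared by E, G, and W — a synapomorphy uniting that clade.
Most parsimonious ingroup topology: (((W,E),G),(C,Z)).
The clade {C, Z} is supported by elongate rostrum: its derived state '1' occurs in exactly those taxa and in no other taxon (including the outgroup).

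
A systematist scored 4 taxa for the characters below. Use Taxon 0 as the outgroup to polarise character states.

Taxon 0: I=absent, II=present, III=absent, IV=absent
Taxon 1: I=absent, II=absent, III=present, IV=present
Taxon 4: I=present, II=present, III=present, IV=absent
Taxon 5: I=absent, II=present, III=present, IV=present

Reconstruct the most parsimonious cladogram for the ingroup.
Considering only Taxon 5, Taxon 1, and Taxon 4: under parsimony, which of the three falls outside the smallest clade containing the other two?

Taxon 4

Character polarity is set by the outgroup: the derived state is whichever differs from the outgroup's state, so for II the derived state is 'absent', and for the remaining characters it is 'present'.
I: derived state 'present' in Taxon 4 only — an autapomorphy, so it tells us nothing about relationships among taxa.
II: derived state 'absent' in Taxon 1 only — an autapomorphy, so it tells us nothing about relationships among taxa.
All ingroup taxa share the derived state 'present' for III; it defines the ingroup but does not resolve relationships within it.
IV (derived state 'present') is shared by Taxon 1 and Taxon 5 — a synapomorphy uniting that clade.
Most parsimonious ingroup topology: ((Taxon 1,Taxon 5),Taxon 4).
Taxon 5 and Taxon 1 share a more recent common ancestor with each other than either does with Taxon 4, so Taxon 4 is the least closely related of the three.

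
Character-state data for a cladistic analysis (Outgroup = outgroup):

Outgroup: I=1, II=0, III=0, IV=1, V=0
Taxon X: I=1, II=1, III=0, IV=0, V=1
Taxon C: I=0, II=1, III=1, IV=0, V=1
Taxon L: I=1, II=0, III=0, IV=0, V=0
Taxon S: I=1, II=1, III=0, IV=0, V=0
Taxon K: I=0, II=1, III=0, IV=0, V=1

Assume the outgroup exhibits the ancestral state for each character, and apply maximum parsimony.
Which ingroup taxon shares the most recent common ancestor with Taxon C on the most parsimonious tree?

Taxon K

Character polarity is set by the outgroup: the derived state is whichever differs from the outgroup's state, so for I, IV the derived state is '0', and for the remaining characters it is '1'.
Only Taxon C and Taxon K show the derived state '0' for I, supporting them as a clade.
Only Taxon C, Taxon K, Taxon S, and Taxon X show the derived state '1' for II, supporting them as a clade.
III: derived state '1' in Taxon C only — an autapomorphy, so it tells us nothing about relationships among taxa.
All ingroup taxa share the derived state '0' for IV; it defines the ingroup but does not resolve relationships within it.
V: derived state '1' in Taxon C, Taxon K, and Taxon X only — synapomorphy for {Taxon C, Taxon K, Taxon X}.
Most parsimonious ingroup topology: (((Taxon X,(Taxon C,Taxon K)),Taxon S),Taxon L).
Taxon C and Taxon K form a cherry on this tree, so they are sister taxa.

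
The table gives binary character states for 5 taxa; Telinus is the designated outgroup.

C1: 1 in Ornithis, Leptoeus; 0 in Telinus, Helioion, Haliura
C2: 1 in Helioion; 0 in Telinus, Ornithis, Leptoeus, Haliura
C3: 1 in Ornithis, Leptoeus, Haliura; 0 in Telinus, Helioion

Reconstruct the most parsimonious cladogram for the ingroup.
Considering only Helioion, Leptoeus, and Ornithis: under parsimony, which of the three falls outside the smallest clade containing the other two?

Helioion

The outgroup has state '0' for every character, so '1' is the derived state throughout.
Only Leptoeus and Ornithis show the derived state '1' for C1, supporting them as a clade.
C2: derived state '1' in Helioion only — an autapomorphy, so it tells us nothing about relationships among taxa.
C3: derived state '1' in Haliura, Leptoeus, and Ornithis only — synapomorphy for {Haliura, Leptoeus, Ornithis}.
Most parsimonious ingroup topology: (((Ornithis,Leptoeus),Haliura),Helioion).
Ornithis and Leptoeus share a more recent common ancestor with each other than either does with Helioion, so Helioion is the least closely related of the three.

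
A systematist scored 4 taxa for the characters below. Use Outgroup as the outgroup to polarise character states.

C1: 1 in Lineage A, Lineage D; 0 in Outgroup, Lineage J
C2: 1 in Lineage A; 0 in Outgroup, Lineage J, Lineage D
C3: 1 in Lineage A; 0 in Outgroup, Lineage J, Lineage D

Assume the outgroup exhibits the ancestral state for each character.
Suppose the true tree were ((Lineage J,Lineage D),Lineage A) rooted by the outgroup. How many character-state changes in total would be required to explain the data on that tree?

Map each character onto ((Lineage J,Lineage D),Lineage A) (rooted by Outgroup) and count the minimum state changes it requires (Fitch parsimony):
C1: 2; C2: 1; C3: 1.
Total tree length = 4.

4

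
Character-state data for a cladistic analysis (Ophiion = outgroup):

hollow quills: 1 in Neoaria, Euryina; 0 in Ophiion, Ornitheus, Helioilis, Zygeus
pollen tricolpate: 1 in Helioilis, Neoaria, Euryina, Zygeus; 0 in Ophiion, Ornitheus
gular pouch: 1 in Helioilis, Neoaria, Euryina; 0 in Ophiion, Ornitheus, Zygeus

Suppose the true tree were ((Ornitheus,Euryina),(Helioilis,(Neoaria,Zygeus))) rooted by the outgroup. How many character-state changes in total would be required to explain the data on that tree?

Map each character onto ((Ornitheus,Euryina),(Helioilis,(Neoaria,Zygeus))) (rooted by Ophiion) and count the minimum state changes it requires (Fitch parsimony):
hollow quills: 2; pollen tricolpate: 2; gular pouch: 3.
Total tree length = 7.

7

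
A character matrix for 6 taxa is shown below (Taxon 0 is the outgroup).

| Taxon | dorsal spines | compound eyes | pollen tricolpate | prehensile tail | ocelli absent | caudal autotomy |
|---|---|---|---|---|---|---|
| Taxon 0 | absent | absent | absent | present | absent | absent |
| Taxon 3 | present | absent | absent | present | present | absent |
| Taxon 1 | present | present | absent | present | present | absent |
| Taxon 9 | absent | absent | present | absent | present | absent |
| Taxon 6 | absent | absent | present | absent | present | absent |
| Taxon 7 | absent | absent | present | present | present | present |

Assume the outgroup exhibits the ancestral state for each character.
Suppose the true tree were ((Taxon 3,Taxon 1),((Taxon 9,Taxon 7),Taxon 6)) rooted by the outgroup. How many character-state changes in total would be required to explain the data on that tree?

7

Map each character onto ((Taxon 3,Taxon 1),((Taxon 9,Taxon 7),Taxon 6)) (rooted by Taxon 0) and count the minimum state changes it requires (Fitch parsimony):
dorsal spines: 1; compound eyes: 1; pollen tricolpate: 1; prehensile tail: 2; ocelli absent: 1; caudal autotomy: 1.
Total tree length = 7.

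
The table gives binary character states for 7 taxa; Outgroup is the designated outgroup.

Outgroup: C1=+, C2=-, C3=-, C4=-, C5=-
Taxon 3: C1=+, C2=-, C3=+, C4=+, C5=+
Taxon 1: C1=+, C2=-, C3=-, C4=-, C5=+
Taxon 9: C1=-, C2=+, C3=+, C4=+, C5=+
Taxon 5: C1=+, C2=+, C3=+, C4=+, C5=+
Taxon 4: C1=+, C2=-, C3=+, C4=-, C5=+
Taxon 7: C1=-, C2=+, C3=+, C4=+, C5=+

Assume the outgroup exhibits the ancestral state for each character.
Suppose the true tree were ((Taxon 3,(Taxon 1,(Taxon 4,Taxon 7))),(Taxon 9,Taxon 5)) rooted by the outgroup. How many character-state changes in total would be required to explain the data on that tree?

Map each character onto ((Taxon 3,(Taxon 1,(Taxon 4,Taxon 7))),(Taxon 9,Taxon 5)) (rooted by Outgroup) and count the minimum state changes it requires (Fitch parsimony):
C1: 2; C2: 2; C3: 2; C4: 3; C5: 1.
Total tree length = 10.

10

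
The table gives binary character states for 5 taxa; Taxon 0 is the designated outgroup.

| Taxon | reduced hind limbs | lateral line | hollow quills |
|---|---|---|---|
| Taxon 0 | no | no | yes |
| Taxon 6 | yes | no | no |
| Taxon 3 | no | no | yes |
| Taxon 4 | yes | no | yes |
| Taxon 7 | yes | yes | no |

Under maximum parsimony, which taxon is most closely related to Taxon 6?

Character polarity is set by the outgroup: the derived state is whichever differs from the outgroup's state, so for hollow quills the derived state is 'no', and for the remaining characters it is 'yes'.
Only Taxon 4, Taxon 6, and Taxon 7 show the derived state 'yes' for reduced hind limbs, supporting them as a clade.
lateral line: derived state 'yes' in Taxon 7 only — an autapomorphy, so it tells us nothing about relationships among taxa.
hollow quills: derived state 'no' in Taxon 6 and Taxon 7 only — synapomorphy for {Taxon 6, Taxon 7}.
Most parsimonious ingroup topology: (((Taxon 6,Taxon 7),Taxon 4),Taxon 3).
Taxon 6 and Taxon 7 form a cherry on this tree, so they are sister taxa.

Taxon 7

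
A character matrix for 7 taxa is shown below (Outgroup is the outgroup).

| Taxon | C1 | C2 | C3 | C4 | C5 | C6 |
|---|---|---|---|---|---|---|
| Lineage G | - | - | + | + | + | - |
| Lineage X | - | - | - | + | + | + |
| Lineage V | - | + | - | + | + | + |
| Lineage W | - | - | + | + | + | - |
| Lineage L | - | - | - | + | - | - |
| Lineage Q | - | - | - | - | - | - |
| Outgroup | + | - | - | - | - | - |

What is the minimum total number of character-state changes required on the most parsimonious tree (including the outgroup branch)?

Character polarity is set by the outgroup: the derived state is whichever differs from the outgroup's state, so for C1 the derived state is '-', and for the remaining characters it is '+'.
All ingroup taxa share the derived state '-' for C1; it defines the ingroup but does not resolve relationships within it.
C2: derived state '+' in Lineage V only — an autapomorphy, so it tells us nothing about relationships among taxa.
C3 (derived state '+') is shared by Lineage G and Lineage W — a synapomorphy uniting that clade.
Only Lineage G, Lineage L, Lineage V, Lineage W, and Lineage X show the derived state '+' for C4, supporting them as a clade.
C5: derived state '+' in Lineage G, Lineage V, Lineage W, and Lineage X only — synapomorphy for {Lineage G, Lineage V, Lineage W, Lineage X}.
Only Lineage V and Lineage X show the derived state '+' for C6, supporting them as a clade.
Most parsimonious ingroup topology: (Lineage Q,(((Lineage V,Lineage X),(Lineage W,Lineage G)),Lineage L)).
Changes per character on this tree: C1: 1; C2: 1; C3: 1; C4: 1; C5: 1; C6: 1.
Total = 6.

6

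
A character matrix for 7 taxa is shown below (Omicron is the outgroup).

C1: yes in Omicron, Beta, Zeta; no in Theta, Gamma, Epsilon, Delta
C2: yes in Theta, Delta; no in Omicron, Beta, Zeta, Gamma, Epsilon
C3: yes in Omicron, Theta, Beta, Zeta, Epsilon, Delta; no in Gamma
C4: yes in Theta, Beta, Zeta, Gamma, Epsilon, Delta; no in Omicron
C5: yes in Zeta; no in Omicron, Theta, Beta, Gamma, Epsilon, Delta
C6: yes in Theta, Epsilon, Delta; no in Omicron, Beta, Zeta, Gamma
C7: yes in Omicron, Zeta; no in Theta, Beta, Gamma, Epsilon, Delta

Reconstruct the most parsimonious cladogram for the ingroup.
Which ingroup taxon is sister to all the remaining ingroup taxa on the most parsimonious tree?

Character polarity is set by the outgroup: the derived state is whichever differs from the outgroup's state, so for C1, C3, C7 the derived state is 'no', and for the remaining characters it is 'yes'.
C1: derived state 'no' in Delta, Epsilon, Gamma, and Theta only — synapomorphy for {Delta, Epsilon, Gamma, Theta}.
C2 (derived state 'yes') is shared by Delta and Theta — a synapomorphy uniting that clade.
C3: derived state 'no' in Gamma only — an autapomorphy, so it tells us nothing about relationships among taxa.
All ingroup taxa share the derived state 'yes' for C4; it defines the ingroup but does not resolve relationships within it.
C5: derived state 'yes' in Zeta only — an autapomorphy, so it tells us nothing about relationships among taxa.
C6 (derived state 'yes') is shared by Delta, Epsilon, and Theta — a synapomorphy uniting that clade.
C7 (derived state 'no') is shared by Beta, Delta, Epsilon, Gamma, and Theta — a synapomorphy uniting that clade.
Most parsimonious ingroup topology: (((((Theta,Delta),Epsilon),Gamma),Beta),Zeta).
Zeta is sister to the clade containing all other ingroup taxa, so it is the earliest-diverging (most basal) ingroup lineage.

Zeta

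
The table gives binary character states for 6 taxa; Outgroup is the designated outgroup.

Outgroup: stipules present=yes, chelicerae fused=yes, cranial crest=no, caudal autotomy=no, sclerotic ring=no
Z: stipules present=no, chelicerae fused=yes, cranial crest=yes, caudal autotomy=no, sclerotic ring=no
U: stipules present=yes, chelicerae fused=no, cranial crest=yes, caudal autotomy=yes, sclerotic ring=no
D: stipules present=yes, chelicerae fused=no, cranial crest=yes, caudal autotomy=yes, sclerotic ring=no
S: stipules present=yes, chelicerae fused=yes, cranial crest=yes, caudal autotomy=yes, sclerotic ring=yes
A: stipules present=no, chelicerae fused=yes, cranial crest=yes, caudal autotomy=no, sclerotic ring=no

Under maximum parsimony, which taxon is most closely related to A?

Character polarity is set by the outgroup: the derived state is whichever differs from the outgroup's state, so for stipules present, chelicerae fused the derived state is 'no', and for the remaining characters it is 'yes'.
stipules present: derived state 'no' in A and Z only — synapomorphy for {A, Z}.
chelicerae fused (derived state 'no') is shared by D and U — a synapomorphy uniting that clade.
cranial crest (derived state 'yes') is shared by all ingroup taxa — unites the whole ingroup.
caudal autotomy: derived state 'yes' in D, S, and U only — synapomorphy for {D, S, U}.
sclerotic ring (derived state 'yes') is unique to S (autapomorphy; uninformative for grouping).
Most parsimonious ingroup topology: ((Z,A),((U,D),S)).
A and Z form a cherry on this tree, so they are sister taxa.

Z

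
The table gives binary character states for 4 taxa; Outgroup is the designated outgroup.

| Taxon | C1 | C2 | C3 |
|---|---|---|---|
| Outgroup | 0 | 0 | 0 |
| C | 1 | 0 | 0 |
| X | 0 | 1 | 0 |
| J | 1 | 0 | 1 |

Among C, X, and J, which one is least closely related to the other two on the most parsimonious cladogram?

X

The outgroup has state '0' for every character, so '1' is the derived state throughout.
C1: derived state '1' in C and J only — synapomorphy for {C, J}.
C2 (derived state '1') is unique to X (autapomorphy; uninformative for grouping).
C3 (derived state '1') is unique to J (autapomorphy; uninformative for grouping).
Most parsimonious ingroup topology: ((C,J),X).
J and C share a more recent common ancestor with each other than either does with X, so X is the least closely related of the three.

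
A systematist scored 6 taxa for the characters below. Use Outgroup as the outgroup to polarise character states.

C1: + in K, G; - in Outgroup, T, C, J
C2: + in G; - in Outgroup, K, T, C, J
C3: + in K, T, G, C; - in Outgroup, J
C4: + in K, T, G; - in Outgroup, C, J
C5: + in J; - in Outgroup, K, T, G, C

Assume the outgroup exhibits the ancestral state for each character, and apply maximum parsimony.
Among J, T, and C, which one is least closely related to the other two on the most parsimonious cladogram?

The outgroup has state '-' for every character, so '+' is the derived state throughout.
C1 (derived state '+') is shared by G and K — a synapomorphy uniting that clade.
C2 (derived state '+') is unique to G (autapomorphy; uninformative for grouping).
C3: derived state '+' in C, G, K, and T only — synapomorphy for {C, G, K, T}.
Only G, K, and T show the derived state '+' for C4, supporting them as a clade.
C5 (derived state '+') is unique to J (autapomorphy; uninformative for grouping).
Most parsimonious ingroup topology: ((((K,G),T),C),J).
C and T share a more recent common ancestor with each other than either does with J, so J is the least closely related of the three.

J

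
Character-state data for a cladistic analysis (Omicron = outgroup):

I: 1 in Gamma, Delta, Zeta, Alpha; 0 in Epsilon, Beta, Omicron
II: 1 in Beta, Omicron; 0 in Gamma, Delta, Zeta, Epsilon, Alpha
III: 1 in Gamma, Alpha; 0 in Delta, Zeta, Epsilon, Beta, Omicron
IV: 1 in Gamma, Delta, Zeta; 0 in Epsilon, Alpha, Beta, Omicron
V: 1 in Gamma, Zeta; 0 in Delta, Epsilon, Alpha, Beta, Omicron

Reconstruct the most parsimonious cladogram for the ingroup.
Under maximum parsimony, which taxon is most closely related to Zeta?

Character polarity is set by the outgroup: the derived state is whichever differs from the outgroup's state, so for II the derived state is '0', and for the remaining characters it is '1'.
I (derived state '1') is shared by Alpha, Delta, Gamma, and Zeta — a synapomorphy uniting that clade.
Only Alpha, Delta, Epsilon, Gamma, and Zeta show the derived state '0' for II, supporting them as a clade.
III (state '1') occurs in Alpha and Gamma but conflicts with the nesting implied by the other characters — most parsimoniously interpreted as homoplasy.
IV: derived state '1' in Delta, Gamma, and Zeta only — synapomorphy for {Delta, Gamma, Zeta}.
V: derived state '1' in Gamma and Zeta only — synapomorphy for {Gamma, Zeta}.
Most parsimonious ingroup topology: (((((Gamma,Zeta),Delta),Alpha),Epsilon),Beta).
Zeta and Gamma form a cherry on this tree, so they are sister taxa.

Gamma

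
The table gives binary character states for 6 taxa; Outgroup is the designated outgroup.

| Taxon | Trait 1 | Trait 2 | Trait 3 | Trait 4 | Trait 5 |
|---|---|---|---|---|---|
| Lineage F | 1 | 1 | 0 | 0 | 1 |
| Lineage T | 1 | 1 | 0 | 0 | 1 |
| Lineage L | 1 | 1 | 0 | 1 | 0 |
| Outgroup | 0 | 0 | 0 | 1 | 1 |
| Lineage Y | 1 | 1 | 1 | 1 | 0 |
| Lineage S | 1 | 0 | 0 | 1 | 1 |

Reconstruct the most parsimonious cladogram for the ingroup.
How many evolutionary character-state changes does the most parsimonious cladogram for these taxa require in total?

Character polarity is set by the outgroup: the derived state is whichever differs from the outgroup's state, so for Trait 4, Trait 5 the derived state is '0', and for the remaining characters it is '1'.
Trait 1 (derived state '1') is shared by all ingroup taxa — unites the whole ingroup.
Trait 2: derived state '1' in Lineage F, Lineage L, Lineage T, and Lineage Y only — synapomorphy for {Lineage F, Lineage L, Lineage T, Lineage Y}.
Trait 3: derived state '1' in Lineage Y only — an autapomorphy, so it tells us nothing about relationships among taxa.
Trait 4 (derived state '0') is shared by Lineage F and Lineage T — a synapomorphy uniting that clade.
Only Lineage L and Lineage Y show the derived state '0' for Trait 5, supporting them as a clade.
Most parsimonious ingroup topology: (Lineage S,((Lineage Y,Lineage L),(Lineage T,Lineage F))).
Changes per character on this tree: Trait 1: 1; Trait 2: 1; Trait 3: 1; Trait 4: 1; Trait 5: 1.
Total = 5.

5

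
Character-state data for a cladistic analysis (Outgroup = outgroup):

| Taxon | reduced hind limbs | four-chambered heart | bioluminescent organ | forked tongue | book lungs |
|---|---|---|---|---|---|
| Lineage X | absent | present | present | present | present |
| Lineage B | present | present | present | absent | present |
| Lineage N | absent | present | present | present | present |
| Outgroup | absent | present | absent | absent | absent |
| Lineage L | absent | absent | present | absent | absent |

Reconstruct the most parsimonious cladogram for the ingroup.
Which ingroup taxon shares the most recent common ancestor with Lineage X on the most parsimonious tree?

Lineage N

Character polarity is set by the outgroup: the derived state is whichever differs from the outgroup's state, so for four-chambered heart the derived state is 'absent', and for the remaining characters it is 'present'.
reduced hind limbs (derived state 'present') is unique to Lineage B (autapomorphy; uninformative for grouping).
four-chambered heart (derived state 'absent') is unique to Lineage L (autapomorphy; uninformative for grouping).
bioluminescent organ (derived state 'present') is shared by all ingroup taxa — unites the whole ingroup.
Only Lineage N and Lineage X show the derived state 'present' for forked tongue, supporting them as a clade.
book lungs (derived state 'present') is shared by Lineage B, Lineage N, and Lineage X — a synapomorphy uniting that clade.
Most parsimonious ingroup topology: ((Lineage B,(Lineage N,Lineage X)),Lineage L).
Lineage X and Lineage N form a cherry on this tree, so they are sister taxa.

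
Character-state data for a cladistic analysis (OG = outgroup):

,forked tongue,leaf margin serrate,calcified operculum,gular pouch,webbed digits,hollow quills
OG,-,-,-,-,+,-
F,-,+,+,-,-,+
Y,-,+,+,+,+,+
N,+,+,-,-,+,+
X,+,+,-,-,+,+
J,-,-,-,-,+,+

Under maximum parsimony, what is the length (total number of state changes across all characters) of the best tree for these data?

6

Character polarity is set by the outgroup: the derived state is whichever differs from the outgroup's state, so for webbed digits the derived state is '-', and for the remaining characters it is '+'.
Only N and X show the derived state '+' for forked tongue, supporting them as a clade.
Only F, N, X, and Y show the derived state '+' for leaf margin serrate, supporting them as a clade.
calcified operculum: derived state '+' in F and Y only — synapomorphy for {F, Y}.
gular pouch: derived state '+' in Y only — an autapomorphy, so it tells us nothing about relationships among taxa.
webbed digits: derived state '-' in F only — an autapomorphy, so it tells us nothing about relationships among taxa.
All ingroup taxa share the derived state '+' for hollow quills; it defines the ingroup but does not resolve relationships within it.
Most parsimonious ingroup topology: (((F,Y),(N,X)),J).
Changes per character on this tree: forked tongue: 1; leaf margin serrate: 1; calcified operculum: 1; gular pouch: 1; webbed digits: 1; hollow quills: 1.
Total = 6.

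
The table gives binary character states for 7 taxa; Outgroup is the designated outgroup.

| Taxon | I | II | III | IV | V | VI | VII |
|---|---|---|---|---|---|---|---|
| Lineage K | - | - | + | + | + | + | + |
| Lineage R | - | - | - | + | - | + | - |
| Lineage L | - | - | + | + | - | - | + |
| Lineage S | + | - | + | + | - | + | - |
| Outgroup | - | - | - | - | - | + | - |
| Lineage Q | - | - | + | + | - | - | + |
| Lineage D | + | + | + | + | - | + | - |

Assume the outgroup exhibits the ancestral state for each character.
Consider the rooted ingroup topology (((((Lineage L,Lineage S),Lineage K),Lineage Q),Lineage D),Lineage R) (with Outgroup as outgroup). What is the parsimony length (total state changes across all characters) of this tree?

Map each character onto (((((Lineage L,Lineage S),Lineage K),Lineage Q),Lineage D),Lineage R) (rooted by Outgroup) and count the minimum state changes it requires (Fitch parsimony):
I: 2; II: 1; III: 1; IV: 1; V: 1; VI: 2; VII: 2.
Total tree length = 10.

10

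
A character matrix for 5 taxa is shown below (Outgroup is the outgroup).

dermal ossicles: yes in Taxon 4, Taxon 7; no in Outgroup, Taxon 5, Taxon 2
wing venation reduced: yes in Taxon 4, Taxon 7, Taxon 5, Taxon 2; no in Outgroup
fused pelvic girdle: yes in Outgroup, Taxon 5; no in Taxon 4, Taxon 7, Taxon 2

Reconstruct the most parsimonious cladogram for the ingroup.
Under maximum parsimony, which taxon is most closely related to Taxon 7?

Taxon 4

Character polarity is set by the outgroup: the derived state is whichever differs from the outgroup's state, so for fused pelvic girdle the derived state is 'no', and for the remaining characters it is 'yes'.
dermal ossicles (derived state 'yes') is shared by Taxon 4 and Taxon 7 — a synapomorphy uniting that clade.
wing venation reduced (derived state 'yes') is shared by all ingroup taxa — unites the whole ingroup.
Only Taxon 2, Taxon 4, and Taxon 7 show the derived state 'no' for fused pelvic girdle, supporting them as a clade.
Most parsimonious ingroup topology: (((Taxon 4,Taxon 7),Taxon 2),Taxon 5).
Taxon 7 and Taxon 4 form a cherry on this tree, so they are sister taxa.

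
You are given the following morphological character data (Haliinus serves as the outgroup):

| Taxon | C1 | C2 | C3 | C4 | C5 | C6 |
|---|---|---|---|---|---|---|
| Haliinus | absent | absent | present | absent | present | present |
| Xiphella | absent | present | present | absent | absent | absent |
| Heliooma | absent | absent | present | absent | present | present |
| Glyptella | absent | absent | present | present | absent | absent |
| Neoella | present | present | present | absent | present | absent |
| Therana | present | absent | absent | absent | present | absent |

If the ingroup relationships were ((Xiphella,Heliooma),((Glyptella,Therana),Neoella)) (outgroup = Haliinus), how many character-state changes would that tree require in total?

10

Map each character onto ((Xiphella,Heliooma),((Glyptella,Therana),Neoella)) (rooted by Haliinus) and count the minimum state changes it requires (Fitch parsimony):
C1: 2; C2: 2; C3: 1; C4: 1; C5: 2; C6: 2.
Total tree length = 10.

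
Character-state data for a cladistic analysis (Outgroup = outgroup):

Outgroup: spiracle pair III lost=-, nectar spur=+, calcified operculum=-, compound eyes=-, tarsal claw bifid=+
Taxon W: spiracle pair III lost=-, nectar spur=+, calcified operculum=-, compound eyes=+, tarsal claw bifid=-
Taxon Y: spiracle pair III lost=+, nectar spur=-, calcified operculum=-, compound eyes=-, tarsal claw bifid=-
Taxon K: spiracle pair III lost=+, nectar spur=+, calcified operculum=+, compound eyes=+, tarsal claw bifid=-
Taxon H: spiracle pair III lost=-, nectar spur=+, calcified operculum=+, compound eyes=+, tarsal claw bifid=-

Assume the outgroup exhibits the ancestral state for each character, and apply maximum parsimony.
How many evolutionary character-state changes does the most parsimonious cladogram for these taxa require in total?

6

Character polarity is set by the outgroup: the derived state is whichever differs from the outgroup's state, so for nectar spur, tarsal claw bifid the derived state is '-', and for the remaining characters it is '+'.
spiracle pair III lost groups Taxon K and Taxon Y, which is incompatible with the clades supported by the remaining characters; treating it as convergent (homoplasy) costs fewer steps than any alternative tree.
nectar spur (derived state '-') is unique to Taxon Y (autapomorphy; uninformative for grouping).
calcified operculum: derived state '+' in Taxon H and Taxon K only — synapomorphy for {Taxon H, Taxon K}.
compound eyes: derived state '+' in Taxon H, Taxon K, and Taxon W only — synapomorphy for {Taxon H, Taxon K, Taxon W}.
tarsal claw bifid (derived state '-') is shared by all ingroup taxa — unites the whole ingroup.
Most parsimonious ingroup topology: ((Taxon W,(Taxon K,Taxon H)),Taxon Y).
Changes per character on this tree: spiracle pair III lost: 2; nectar spur: 1; calcified operculum: 1; compound eyes: 1; tarsal claw bifid: 1.
Total = 6.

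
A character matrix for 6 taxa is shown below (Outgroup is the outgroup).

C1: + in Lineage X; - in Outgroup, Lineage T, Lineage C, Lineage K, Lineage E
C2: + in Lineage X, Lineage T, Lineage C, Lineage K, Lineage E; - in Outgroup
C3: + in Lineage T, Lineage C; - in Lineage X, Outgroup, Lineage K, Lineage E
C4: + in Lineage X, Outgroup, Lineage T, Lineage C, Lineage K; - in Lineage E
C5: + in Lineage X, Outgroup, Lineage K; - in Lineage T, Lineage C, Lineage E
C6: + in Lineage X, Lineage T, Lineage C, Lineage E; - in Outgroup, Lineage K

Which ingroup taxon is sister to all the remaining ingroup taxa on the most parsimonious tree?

Lineage K

Character polarity is set by the outgroup: the derived state is whichever differs from the outgroup's state, so for C4, C5 the derived state is '-', and for the remaining characters it is '+'.
C1: derived state '+' in Lineage X only — an autapomorphy, so it tells us nothing about relationships among taxa.
C2 (derived state '+') is shared by all ingroup taxa — unites the whole ingroup.
C3 (derived state '+') is shared by Lineage C and Lineage T — a synapomorphy uniting that clade.
C4: derived state '-' in Lineage E only — an autapomorphy, so it tells us nothing about relationships among taxa.
C5: derived state '-' in Lineage C, Lineage E, and Lineage T only — synapomorphy for {Lineage C, Lineage E, Lineage T}.
C6: derived state '+' in Lineage C, Lineage E, Lineage T, and Lineage X only — synapomorphy for {Lineage C, Lineage E, Lineage T, Lineage X}.
Most parsimonious ingroup topology: (((Lineage E,(Lineage T,Lineage C)),Lineage X),Lineage K).
Lineage K is sister to the clade containing all other ingroup taxa, so it is the earliest-diverging (most basal) ingroup lineage.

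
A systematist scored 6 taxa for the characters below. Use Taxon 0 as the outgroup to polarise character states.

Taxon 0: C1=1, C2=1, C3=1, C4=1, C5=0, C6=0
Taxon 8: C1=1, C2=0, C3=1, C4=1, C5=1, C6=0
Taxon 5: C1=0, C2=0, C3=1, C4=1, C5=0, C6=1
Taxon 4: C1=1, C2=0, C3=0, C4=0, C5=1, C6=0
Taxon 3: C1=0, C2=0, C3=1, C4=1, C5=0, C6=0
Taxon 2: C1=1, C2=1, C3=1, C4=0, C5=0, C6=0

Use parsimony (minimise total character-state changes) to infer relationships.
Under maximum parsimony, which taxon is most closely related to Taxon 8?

Character polarity is set by the outgroup: the derived state is whichever differs from the outgroup's state, so for C1, C2, C3, C4 the derived state is '0', and for the remaining characters it is '1'.
C1: derived state '0' in Taxon 3 and Taxon 5 only — synapomorphy for {Taxon 3, Taxon 5}.
Only Taxon 3, Taxon 4, Taxon 5, and Taxon 8 show the derived state '0' for C2, supporting them as a clade.
C3 (derived state '0') is unique to Taxon 4 (autapomorphy; uninformative for grouping).
C4 (state '0') occurs in Taxon 2 and Taxon 4 but conflicts with the nesting implied by the other characters — most parsimoniously interpreted as homoplasy.
C5: derived state '1' in Taxon 4 and Taxon 8 only — synapomorphy for {Taxon 4, Taxon 8}.
C6 (derived state '1') is unique to Taxon 5 (autapomorphy; uninformative for grouping).
Most parsimonious ingroup topology: (((Taxon 8,Taxon 4),(Taxon 5,Taxon 3)),Taxon 2).
Taxon 8 and Taxon 4 form a cherry on this tree, so they are sister taxa.

Taxon 4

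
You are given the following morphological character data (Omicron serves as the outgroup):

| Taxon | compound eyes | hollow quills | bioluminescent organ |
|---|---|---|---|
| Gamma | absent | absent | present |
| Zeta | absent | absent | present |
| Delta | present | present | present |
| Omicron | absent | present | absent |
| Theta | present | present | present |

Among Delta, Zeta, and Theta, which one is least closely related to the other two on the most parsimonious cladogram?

Character polarity is set by the outgroup: the derived state is whichever differs from the outgroup's state, so for hollow quills the derived state is 'absent', and for the remaining characters it is 'present'.
compound eyes (derived state 'present') is shared by Delta and Theta — a synapomorphy uniting that clade.
Only Gamma and Zeta show the derived state 'absent' for hollow quills, supporting them as a clade.
All ingroup taxa share the derived state 'present' for bioluminescent organ; it defines the ingroup but does not resolve relationships within it.
Most parsimonious ingroup topology: ((Delta,Theta),(Gamma,Zeta)).
Delta and Theta share a more recent common ancestor with each other than either does with Zeta, so Zeta is the least closely related of the three.

Zeta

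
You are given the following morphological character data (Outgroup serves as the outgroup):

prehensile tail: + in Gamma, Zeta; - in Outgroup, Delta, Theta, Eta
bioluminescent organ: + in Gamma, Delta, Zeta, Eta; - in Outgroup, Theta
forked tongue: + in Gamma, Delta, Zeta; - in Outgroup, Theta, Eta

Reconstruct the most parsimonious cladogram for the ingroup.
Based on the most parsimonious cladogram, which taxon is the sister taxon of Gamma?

Zeta

The outgroup has state '-' for every character, so '+' is the derived state throughout.
prehensile tail: derived state '+' in Gamma and Zeta only — synapomorphy for {Gamma, Zeta}.
Only Delta, Eta, Gamma, and Zeta show the derived state '+' for bioluminescent organ, supporting them as a clade.
forked tongue: derived state '+' in Delta, Gamma, and Zeta only — synapomorphy for {Delta, Gamma, Zeta}.
Most parsimonious ingroup topology: ((((Gamma,Zeta),Delta),Eta),Theta).
Gamma and Zeta form a cherry on this tree, so they are sister taxa.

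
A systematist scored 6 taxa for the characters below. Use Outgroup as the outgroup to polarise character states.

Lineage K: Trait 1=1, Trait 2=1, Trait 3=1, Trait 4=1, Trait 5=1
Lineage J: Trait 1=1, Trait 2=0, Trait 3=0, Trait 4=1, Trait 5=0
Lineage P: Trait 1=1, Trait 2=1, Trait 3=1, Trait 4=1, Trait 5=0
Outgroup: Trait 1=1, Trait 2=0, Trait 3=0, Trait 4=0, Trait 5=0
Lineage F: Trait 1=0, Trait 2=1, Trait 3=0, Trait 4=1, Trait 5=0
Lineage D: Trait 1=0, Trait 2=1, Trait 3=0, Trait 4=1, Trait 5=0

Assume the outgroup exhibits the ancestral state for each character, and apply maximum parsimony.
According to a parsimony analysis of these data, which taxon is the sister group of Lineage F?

Lineage D

Character polarity is set by the outgroup: the derived state is whichever differs from the outgroup's state, so for Trait 1 the derived state is '0', and for the remaining characters it is '1'.
Only Lineage D and Lineage F show the derived state '0' for Trait 1, supporting them as a clade.
Trait 2: derived state '1' in Lineage D, Lineage F, Lineage K, and Lineage P only — synapomorphy for {Lineage D, Lineage F, Lineage K, Lineage P}.
Only Lineage K and Lineage P show the derived state '1' for Trait 3, supporting them as a clade.
Trait 4 (derived state '1') is shared by all ingroup taxa — unites the whole ingroup.
Trait 5: derived state '1' in Lineage K only — an autapomorphy, so it tells us nothing about relationships among taxa.
Most parsimonious ingroup topology: (((Lineage P,Lineage K),(Lineage F,Lineage D)),Lineage J).
Lineage F and Lineage D form a cherry on this tree, so they are sister taxa.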